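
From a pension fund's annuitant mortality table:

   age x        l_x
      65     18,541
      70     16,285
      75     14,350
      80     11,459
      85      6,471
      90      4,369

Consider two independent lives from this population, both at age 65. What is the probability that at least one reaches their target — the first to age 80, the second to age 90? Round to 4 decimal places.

0.7080

p₁ = l_80/l_65 = 11,459/18,541 = 0.618036; p₂ = l_90/l_65 = 4,369/18,541 = 0.235640.
P(at least one) = 1 − (1−p₁)(1−p₂) = 1 − 0.381964 × 0.764360 = 0.708042.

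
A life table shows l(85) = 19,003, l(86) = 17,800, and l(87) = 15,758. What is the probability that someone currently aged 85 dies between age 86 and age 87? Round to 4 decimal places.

This is the probability of reaching 86 but not 87, conditional on being alive at 85: (l(86) − l(87)) / l(85).
= (17,800 − 15,758) / 19,003 = 2,042 / 19,003 = 0.107457.

0.1075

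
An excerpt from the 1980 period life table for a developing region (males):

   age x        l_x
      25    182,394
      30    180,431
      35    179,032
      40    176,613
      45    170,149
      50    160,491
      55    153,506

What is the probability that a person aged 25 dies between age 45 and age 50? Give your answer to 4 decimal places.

This is the probability of reaching 45 but not 50, conditional on being alive at 25: (l_45 − l_50) / l_25.
= (170,149 − 160,491) / 182,394 = 9,658 / 182,394 = 0.052951.

0.0530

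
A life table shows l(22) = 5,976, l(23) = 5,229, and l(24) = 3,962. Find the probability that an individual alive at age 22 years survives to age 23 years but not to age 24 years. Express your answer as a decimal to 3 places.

This is the probability of reaching 23 but not 24, conditional on being alive at 22: (l(23) − l(24)) / l(22).
= (5,229 − 3,962) / 5,976 = 1,267 / 5,976 = 0.212015.

0.212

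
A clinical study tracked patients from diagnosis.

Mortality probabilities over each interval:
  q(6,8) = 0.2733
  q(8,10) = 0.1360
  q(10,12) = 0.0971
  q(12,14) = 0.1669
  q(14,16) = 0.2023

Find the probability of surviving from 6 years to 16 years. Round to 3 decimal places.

0.377

Survival from 6 to 16 is the product of surviving each interval: (1 − 0.2733) × (1 − 0.1360) × (1 − 0.0971) × (1 − 0.1669) × (1 − 0.2023).
= 0.7267 × 0.8640 × 0.9029 × 0.8331 × 0.7977 = 0.376743.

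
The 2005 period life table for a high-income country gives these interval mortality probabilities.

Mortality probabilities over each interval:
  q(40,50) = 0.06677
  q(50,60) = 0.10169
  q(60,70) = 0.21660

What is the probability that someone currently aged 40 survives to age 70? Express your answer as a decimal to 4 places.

The overall survival probability is (1 − 0.06677) × (1 − 0.10169) × (1 − 0.21660).
= 0.93323 × 0.89831 × 0.78340 = 0.656748.

0.6567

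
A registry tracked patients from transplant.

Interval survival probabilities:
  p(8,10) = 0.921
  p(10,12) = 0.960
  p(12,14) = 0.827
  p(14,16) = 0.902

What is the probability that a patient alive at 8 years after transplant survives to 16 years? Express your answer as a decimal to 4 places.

P(survive 8→16) = 0.921 × 0.960 × 0.827 × 0.902.
= 0.659543.

0.6595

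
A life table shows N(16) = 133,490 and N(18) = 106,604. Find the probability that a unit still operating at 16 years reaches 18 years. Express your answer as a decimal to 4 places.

0.7986

The conditional survival probability is N(18)/N(16) = 106,604/133,490 = 0.798592.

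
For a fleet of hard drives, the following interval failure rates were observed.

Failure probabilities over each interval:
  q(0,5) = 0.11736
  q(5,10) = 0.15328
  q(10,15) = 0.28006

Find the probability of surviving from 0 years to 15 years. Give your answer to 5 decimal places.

0.53805

Survival from 0 to 15 is the product of surviving each interval: (1 − 0.11736) × (1 − 0.15328) × (1 − 0.28006).
= 0.88264 × 0.84672 × 0.71994 = 0.538046.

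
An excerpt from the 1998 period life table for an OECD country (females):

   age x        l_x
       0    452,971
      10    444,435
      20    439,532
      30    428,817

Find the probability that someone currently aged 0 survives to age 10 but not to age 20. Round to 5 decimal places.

0.01082

This is the probability of reaching 10 but not 20, conditional on being alive at 0: (l_10 − l_20) / l_0.
= (444,435 − 439,532) / 452,971 = 4,903 / 452,971 = 0.010824.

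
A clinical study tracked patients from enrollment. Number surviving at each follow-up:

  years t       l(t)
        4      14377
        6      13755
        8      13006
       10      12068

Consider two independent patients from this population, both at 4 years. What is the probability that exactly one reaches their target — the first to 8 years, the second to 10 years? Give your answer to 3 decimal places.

p₁ = l(8)/l(4) = 13006/14377 = 0.904639; p₂ = l(10)/l(4) = 12068/14377 = 0.839396.
P(exactly one) = p₁(1−p₂) + (1−p₁)p₂ = 0.145289 + 0.080046 = 0.225334.

0.225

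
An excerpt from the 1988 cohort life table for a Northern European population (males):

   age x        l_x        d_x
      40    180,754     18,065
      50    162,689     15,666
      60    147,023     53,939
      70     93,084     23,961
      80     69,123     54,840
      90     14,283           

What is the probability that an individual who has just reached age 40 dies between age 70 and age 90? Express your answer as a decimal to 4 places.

0.4360

This is the probability of reaching 70 but not 90, conditional on being alive at 40: (l_70 − l_90) / l_40.
= (93,084 − 14,283) / 180,754 = 78,801 / 180,754 = 0.435957.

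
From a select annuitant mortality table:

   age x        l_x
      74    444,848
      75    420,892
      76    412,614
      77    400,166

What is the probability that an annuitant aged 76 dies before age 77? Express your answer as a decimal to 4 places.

P(die before 77 | alive at 76) = 1 − l_77/l_76 = 1 − 400,166/412,614 = (12,448)/412,614 = 0.030169.

0.0302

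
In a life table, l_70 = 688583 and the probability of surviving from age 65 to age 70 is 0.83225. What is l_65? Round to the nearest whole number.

l_65 = l_70 / p = 688583 / 0.83225 = 827375.

827375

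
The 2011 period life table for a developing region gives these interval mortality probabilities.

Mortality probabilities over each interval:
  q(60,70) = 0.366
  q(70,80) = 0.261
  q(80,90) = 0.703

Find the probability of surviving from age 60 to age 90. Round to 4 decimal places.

Survival from 60 to 90 is the product of surviving each interval: (1 − 0.366) × (1 − 0.261) × (1 − 0.703).
= 0.634 × 0.739 × 0.297 = 0.139152.

0.1392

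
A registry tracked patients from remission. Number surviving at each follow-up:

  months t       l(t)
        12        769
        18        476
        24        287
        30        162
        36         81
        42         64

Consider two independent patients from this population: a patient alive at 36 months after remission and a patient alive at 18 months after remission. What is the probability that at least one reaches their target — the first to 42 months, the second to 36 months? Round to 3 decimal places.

p₁ = l(42)/l(36) = 64/81 = 0.790123; p₂ = l(36)/l(18) = 81/476 = 0.170168.
P(at least one) = 1 − (1−p₁)(1−p₂) = 1 − 0.209877 × 0.829832 = 0.825837.

0.826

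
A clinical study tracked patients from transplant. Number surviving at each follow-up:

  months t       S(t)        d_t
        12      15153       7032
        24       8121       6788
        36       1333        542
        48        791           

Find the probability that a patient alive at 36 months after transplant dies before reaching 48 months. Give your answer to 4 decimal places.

P(die before 48 | alive at 36) = 1 − S(48)/S(36) = 1 − 791/1333 = (542)/1333 = 0.406602.

0.4066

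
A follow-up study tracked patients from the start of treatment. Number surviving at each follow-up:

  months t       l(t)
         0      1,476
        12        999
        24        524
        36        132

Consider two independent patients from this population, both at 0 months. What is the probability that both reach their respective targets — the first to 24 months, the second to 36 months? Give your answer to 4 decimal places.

p₁ = l(24)/l(0) = 524/1,476 = 0.355014; p₂ = l(36)/l(0) = 132/1,476 = 0.089431.
P(both) = p₁ × p₂ = 0.355014 × 0.089431 = 0.031749.

0.0317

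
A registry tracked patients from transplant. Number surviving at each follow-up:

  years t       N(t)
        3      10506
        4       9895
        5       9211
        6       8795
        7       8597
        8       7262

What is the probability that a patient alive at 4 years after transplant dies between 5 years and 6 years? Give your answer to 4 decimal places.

This is the probability of reaching 5 but not 6, conditional on being alive at 4: (N(5) − N(6)) / N(4).
= (9211 − 8795) / 9895 = 416 / 9895 = 0.042041.

0.0420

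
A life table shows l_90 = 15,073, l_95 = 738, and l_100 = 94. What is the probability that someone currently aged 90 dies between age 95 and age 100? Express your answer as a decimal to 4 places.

0.0427

We want 5|5q90 = (l_95 − l_100)/l_90.
This is the probability of reaching 95 but not 100, conditional on being alive at 90: (l_95 − l_100) / l_90.
= (738 − 94) / 15,073 = 644 / 15,073 = 0.042725.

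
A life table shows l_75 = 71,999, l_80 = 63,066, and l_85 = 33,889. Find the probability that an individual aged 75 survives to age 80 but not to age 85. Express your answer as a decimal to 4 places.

0.4052

This is the probability of reaching 80 but not 85, conditional on being alive at 75: (l_80 − l_85) / l_75.
= (63,066 − 33,889) / 71,999 = 29,177 / 71,999 = 0.405242.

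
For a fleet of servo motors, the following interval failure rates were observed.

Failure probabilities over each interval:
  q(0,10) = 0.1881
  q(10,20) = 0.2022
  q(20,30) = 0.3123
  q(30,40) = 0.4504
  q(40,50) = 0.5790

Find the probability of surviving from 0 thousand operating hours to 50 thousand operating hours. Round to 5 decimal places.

Survival from 0 to 50 is the product of surviving each interval: (1 − 0.1881) × (1 − 0.2022) × (1 − 0.3123) × (1 − 0.4504) × (1 − 0.5790).
= 0.8119 × 0.7978 × 0.6877 × 0.5496 × 0.4210 = 0.103068.

0.10307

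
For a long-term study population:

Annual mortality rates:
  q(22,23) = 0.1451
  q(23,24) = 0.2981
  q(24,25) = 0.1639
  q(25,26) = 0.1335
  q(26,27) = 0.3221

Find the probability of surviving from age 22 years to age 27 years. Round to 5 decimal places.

The overall survival probability is (1 − 0.1451) × (1 − 0.2981) × (1 − 0.1639) × (1 − 0.1335) × (1 − 0.3221).
= 0.8549 × 0.7019 × 0.8361 × 0.8665 × 0.6779 = 0.294702.

0.29470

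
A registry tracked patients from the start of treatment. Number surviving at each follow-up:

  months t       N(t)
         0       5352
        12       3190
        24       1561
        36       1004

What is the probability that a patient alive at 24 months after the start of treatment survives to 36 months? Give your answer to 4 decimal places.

0.6432

The conditional survival probability is N(36)/N(24) = 1004/1561 = 0.643177.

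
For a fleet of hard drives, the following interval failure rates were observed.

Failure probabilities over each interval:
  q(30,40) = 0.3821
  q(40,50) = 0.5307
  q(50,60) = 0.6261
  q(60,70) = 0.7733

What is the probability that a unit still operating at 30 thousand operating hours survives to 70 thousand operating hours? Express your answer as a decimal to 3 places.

Chaining the interval survival probabilities: (1 − 0.3821) × (1 − 0.5307) × (1 − 0.6261) × (1 − 0.7733).
= 0.6179 × 0.4693 × 0.3739 × 0.2267 = 0.024580.

0.025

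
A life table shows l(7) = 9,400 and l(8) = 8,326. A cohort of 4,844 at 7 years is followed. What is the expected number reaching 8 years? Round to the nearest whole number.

4291

The relevant probability is 8,326/9,400 = 0.885745.
Expected number = 4,844 × 0.885745 = 4291.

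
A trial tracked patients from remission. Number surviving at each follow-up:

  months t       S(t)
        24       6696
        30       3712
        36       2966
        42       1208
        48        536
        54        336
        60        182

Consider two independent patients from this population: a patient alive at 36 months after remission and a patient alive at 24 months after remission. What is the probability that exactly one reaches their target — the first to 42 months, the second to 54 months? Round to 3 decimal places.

p₁ = S(42)/S(36) = 1208/2966 = 0.407283; p₂ = S(54)/S(24) = 336/6696 = 0.050179.
P(exactly one) = p₁(1−p₂) + (1−p₁)p₂ = 0.386846 + 0.029742 = 0.416588.

0.417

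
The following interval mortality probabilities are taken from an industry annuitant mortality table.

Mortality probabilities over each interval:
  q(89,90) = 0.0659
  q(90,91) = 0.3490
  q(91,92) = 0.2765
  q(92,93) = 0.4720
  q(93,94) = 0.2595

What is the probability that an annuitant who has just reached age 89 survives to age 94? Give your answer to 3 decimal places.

Survival from 89 to 94 is the product of surviving each interval: (1 − 0.0659) × (1 − 0.3490) × (1 − 0.2765) × (1 − 0.4720) × (1 − 0.2595).
= 0.9341 × 0.6510 × 0.7235 × 0.5280 × 0.7405 = 0.172017.

0.172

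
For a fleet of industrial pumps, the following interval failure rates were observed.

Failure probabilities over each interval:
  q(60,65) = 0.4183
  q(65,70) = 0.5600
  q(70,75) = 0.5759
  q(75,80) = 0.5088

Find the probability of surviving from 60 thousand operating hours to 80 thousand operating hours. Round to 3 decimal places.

Chaining the interval survival probabilities: (1 − 0.4183) × (1 − 0.5600) × (1 − 0.5759) × (1 − 0.5088).
= 0.5817 × 0.4400 × 0.4241 × 0.4912 = 0.053319.

0.053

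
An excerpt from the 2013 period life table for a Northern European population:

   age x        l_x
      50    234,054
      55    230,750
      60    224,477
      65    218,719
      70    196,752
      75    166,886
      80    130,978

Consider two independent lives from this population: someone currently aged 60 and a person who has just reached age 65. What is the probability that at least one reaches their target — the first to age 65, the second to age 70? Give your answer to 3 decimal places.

0.997

p₁ = l_65/l_60 = 218,719/224,477 = 0.974349; p₂ = l_70/l_65 = 196,752/218,719 = 0.899565.
P(at least one) = 1 − (1−p₁)(1−p₂) = 1 − 0.025651 × 0.100435 = 0.997424.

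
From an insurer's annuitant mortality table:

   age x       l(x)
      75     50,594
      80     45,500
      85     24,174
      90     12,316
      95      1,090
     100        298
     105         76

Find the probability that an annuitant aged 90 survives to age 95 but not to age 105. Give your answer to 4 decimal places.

0.0823

This is the probability of reaching 95 but not 105, conditional on being alive at 90: (l(95) − l(105)) / l(90).
= (1,090 − 76) / 12,316 = 1,014 / 12,316 = 0.082332.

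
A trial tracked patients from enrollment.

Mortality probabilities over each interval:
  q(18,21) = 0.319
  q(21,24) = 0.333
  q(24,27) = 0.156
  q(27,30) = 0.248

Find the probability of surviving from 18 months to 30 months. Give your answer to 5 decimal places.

0.28829

Chaining the interval survival probabilities: (1 − 0.319) × (1 − 0.333) × (1 − 0.156) × (1 − 0.248).
= 0.681 × 0.667 × 0.844 × 0.752 = 0.288292.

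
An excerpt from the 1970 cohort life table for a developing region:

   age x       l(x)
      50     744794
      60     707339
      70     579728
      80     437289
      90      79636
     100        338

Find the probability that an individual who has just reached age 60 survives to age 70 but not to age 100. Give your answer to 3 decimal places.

This is the probability of reaching 70 but not 100, conditional on being alive at 60: (l(70) − l(100)) / l(60).
= (579728 − 338) / 707339 = 579390 / 707339 = 0.819112.

0.819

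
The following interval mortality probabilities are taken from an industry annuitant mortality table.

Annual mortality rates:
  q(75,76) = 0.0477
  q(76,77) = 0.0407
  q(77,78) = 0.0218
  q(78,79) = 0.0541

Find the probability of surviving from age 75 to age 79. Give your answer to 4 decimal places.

0.8453

Chaining the interval survival probabilities: (1 − 0.0477) × (1 − 0.0407) × (1 − 0.0218) × (1 − 0.0541).
= 0.9523 × 0.9593 × 0.9782 × 0.9459 = 0.845281.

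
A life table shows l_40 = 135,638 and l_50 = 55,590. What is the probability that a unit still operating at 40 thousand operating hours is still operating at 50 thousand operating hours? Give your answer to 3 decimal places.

0.410

The conditional survival probability is l_50/l_40 = 55,590/135,638 = 0.409841.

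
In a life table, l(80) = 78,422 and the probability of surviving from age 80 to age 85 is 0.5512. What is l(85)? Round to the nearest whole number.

l(85) = l(80) × p = 78,422 × 0.5512 = 43226.

43226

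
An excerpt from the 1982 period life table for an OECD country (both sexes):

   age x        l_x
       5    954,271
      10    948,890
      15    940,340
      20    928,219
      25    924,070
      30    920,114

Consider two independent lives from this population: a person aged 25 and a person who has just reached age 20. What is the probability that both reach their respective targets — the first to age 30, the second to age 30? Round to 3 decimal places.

0.987

p₁ = l_30/l_25 = 920,114/924,070 = 0.995719; p₂ = l_30/l_20 = 920,114/928,219 = 0.991268.
P(both) = p₁ × p₂ = 0.995719 × 0.991268 = 0.987024.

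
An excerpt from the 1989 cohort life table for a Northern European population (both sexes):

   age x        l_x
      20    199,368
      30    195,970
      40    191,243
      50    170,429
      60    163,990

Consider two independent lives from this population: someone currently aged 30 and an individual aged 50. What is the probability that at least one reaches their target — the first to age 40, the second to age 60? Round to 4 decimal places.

0.9991

p₁ = l_40/l_30 = 191,243/195,970 = 0.975879; p₂ = l_60/l_50 = 163,990/170,429 = 0.962219.
P(at least one) = 1 − (1−p₁)(1−p₂) = 1 − 0.024121 × 0.037781 = 0.999089.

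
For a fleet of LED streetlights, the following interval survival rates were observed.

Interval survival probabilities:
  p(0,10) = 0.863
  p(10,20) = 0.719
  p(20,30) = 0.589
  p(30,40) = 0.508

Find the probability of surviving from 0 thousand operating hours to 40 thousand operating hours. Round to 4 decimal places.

P(survive 0→40) = 0.863 × 0.719 × 0.589 × 0.508.
= 0.185660.

0.1857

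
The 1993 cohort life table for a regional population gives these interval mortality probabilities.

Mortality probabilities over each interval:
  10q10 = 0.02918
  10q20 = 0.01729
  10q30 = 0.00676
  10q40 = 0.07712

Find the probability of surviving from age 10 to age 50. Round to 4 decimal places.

0.8745

Chaining the interval survival probabilities: (1 − 0.02918) × (1 − 0.01729) × (1 − 0.00676) × (1 − 0.07712).
= 0.97082 × 0.98271 × 0.99324 × 0.92288 = 0.874507.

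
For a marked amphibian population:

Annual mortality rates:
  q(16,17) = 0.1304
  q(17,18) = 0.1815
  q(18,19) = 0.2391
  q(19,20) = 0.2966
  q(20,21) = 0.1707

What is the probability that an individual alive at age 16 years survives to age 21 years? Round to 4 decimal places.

The overall survival probability is (1 − 0.1304) × (1 − 0.1815) × (1 − 0.2391) × (1 − 0.2966) × (1 − 0.1707).
= 0.8696 × 0.8185 × 0.7609 × 0.7034 × 0.8293 = 0.315922.

0.3159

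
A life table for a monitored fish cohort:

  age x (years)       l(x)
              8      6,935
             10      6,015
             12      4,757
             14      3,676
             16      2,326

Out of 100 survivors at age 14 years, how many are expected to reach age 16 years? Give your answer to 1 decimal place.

The relevant probability is 2,326/3,676 = 0.632753.
Expected number = 100 × 0.632753 = 63.3.

63.3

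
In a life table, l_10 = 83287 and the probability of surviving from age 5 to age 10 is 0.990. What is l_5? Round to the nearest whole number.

84128

l_5 = l_10 / p = 83287 / 0.990 = 84128.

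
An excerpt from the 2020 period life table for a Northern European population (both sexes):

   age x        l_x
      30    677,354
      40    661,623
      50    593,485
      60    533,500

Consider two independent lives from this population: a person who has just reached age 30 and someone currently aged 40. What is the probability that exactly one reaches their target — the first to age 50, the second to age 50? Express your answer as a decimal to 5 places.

p₁ = l_50/l_30 = 593,485/677,354 = 0.876181; p₂ = l_50/l_40 = 593,485/661,623 = 0.897014.
P(exactly one) = p₁(1−p₂) + (1−p₁)p₂ = 0.090234 + 0.111067 = 0.201302.

0.20130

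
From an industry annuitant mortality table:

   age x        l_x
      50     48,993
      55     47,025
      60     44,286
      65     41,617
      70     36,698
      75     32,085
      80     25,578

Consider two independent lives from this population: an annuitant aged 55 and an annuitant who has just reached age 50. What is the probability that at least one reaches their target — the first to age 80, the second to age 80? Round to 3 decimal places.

p₁ = l_80/l_55 = 25,578/47,025 = 0.543923; p₂ = l_80/l_50 = 25,578/48,993 = 0.522075.
P(at least one) = 1 − (1−p₁)(1−p₂) = 1 − 0.456077 × 0.477925 = 0.782029.

0.782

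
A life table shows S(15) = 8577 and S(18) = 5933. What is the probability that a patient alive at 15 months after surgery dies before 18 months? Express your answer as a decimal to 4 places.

P(die before 18 | alive at 15) = 1 − S(18)/S(15) = 1 − 5933/8577 = (2644)/8577 = 0.308266.

0.3083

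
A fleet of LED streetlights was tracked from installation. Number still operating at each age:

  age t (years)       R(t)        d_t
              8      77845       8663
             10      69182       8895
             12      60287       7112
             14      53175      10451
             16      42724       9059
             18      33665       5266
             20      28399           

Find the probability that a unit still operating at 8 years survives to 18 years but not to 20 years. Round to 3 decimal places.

This is the probability of reaching 18 but not 20, conditional on being operational at 8: (R(18) − R(20)) / R(8).
= (33665 − 28399) / 77845 = 5266 / 77845 = 0.067647.

0.068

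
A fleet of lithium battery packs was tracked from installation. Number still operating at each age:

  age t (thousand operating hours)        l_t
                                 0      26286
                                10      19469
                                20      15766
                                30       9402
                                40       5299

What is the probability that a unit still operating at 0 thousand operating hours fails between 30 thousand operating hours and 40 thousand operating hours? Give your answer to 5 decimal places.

This is the probability of reaching 30 but not 40, conditional on being operational at 0: (l_30 − l_40) / l_0.
= (9402 − 5299) / 26286 = 4103 / 26286 = 0.156091.

0.15609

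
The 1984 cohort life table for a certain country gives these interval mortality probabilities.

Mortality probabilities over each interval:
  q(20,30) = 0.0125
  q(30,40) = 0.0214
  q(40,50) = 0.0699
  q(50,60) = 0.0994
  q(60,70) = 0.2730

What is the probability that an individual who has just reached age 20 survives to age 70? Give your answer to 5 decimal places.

0.58849

The overall survival probability is (1 − 0.0125) × (1 − 0.0214) × (1 − 0.0699) × (1 − 0.0994) × (1 − 0.2730).
= 0.9875 × 0.9786 × 0.9301 × 0.9006 × 0.7270 = 0.588489.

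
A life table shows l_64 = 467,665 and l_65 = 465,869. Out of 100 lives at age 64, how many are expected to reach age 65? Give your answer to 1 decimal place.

99.6

The relevant probability is 465,869/467,665 = 0.996160.
Expected number = 100 × 0.996160 = 99.6.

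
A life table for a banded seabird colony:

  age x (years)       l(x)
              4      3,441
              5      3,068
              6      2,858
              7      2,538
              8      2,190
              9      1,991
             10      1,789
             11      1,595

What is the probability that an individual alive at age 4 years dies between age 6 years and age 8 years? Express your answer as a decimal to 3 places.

0.194

This is the probability of reaching 6 but not 8, conditional on being alive at 4: (l(6) − l(8)) / l(4).
= (2,858 − 2,190) / 3,441 = 668 / 3,441 = 0.194130.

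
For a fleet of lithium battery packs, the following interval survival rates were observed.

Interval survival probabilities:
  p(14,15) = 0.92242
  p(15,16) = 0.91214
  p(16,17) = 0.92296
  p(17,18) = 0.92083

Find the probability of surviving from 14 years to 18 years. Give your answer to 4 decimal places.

The overall survival probability is 0.92242 × 0.91214 × 0.92296 × 0.92083.
= 0.715077.

0.7151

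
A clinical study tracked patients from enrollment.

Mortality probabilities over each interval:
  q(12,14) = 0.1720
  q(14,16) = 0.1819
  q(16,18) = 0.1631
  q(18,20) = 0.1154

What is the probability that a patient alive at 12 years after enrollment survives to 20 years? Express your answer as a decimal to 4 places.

Survival from 12 to 20 is the product of surviving each interval: (1 − 0.1720) × (1 − 0.1819) × (1 − 0.1631) × (1 − 0.1154).
= 0.8280 × 0.8181 × 0.8369 × 0.8846 = 0.501484.

0.5015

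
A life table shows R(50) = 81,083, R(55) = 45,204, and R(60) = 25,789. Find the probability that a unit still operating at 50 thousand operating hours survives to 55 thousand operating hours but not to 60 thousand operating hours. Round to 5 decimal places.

This is the probability of reaching 55 but not 60, conditional on being operational at 50: (R(55) − R(60)) / R(50).
= (45,204 − 25,789) / 81,083 = 19,415 / 81,083 = 0.239446.

0.23945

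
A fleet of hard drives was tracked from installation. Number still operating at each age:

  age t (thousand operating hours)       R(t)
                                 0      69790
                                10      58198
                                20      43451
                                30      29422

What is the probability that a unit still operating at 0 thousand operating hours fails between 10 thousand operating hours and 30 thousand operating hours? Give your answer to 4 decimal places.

0.4123

This is the probability of reaching 10 but not 30, conditional on being operational at 0: (R(10) − R(30)) / R(0).
= (58198 − 29422) / 69790 = 28776 / 69790 = 0.412323.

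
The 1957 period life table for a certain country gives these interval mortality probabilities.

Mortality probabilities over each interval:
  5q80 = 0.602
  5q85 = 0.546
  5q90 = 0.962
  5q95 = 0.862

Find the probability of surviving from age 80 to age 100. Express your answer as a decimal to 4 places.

0.0009

Chaining the interval survival probabilities: (1 − 0.602) × (1 − 0.546) × (1 − 0.962) × (1 − 0.862).
= 0.398 × 0.454 × 0.038 × 0.138 = 0.000948.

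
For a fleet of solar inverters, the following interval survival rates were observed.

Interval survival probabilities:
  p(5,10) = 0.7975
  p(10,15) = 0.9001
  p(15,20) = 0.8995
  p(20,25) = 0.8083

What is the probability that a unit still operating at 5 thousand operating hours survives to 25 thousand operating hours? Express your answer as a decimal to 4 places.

0.5219

P(survive 5→25) = 0.7975 × 0.9001 × 0.8995 × 0.8083.
= 0.521909.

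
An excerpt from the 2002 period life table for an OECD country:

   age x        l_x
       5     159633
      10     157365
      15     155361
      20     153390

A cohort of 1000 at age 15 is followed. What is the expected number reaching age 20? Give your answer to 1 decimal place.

987.3

The relevant probability is 153390/155361 = 0.987313.
Expected number = 1000 × 0.987313 = 987.3.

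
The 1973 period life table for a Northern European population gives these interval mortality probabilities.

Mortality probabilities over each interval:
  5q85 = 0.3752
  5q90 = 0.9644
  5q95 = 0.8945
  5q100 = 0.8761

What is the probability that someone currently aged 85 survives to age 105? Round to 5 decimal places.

The overall survival probability is (1 − 0.3752) × (1 − 0.9644) × (1 − 0.8945) × (1 − 0.8761).
= 0.6248 × 0.0356 × 0.1055 × 0.1239 = 0.000291.

0.00029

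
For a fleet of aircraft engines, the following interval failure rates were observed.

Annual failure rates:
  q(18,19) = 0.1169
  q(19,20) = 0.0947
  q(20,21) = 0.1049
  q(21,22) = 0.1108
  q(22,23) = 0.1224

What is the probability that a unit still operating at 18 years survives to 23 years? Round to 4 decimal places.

Survival from 18 to 23 is the product of surviving each interval: (1 − 0.1169) × (1 − 0.0947) × (1 − 0.1049) × (1 − 0.1108) × (1 − 0.1224).
= 0.8831 × 0.9053 × 0.8951 × 0.8892 × 0.8776 = 0.558432.

0.5584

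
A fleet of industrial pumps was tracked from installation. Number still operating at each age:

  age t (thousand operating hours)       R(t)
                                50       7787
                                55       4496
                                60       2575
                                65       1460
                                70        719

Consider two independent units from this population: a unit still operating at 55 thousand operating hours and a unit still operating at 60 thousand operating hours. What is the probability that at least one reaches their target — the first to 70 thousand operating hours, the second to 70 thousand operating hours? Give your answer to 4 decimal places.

0.3945

p₁ = R(70)/R(55) = 719/4496 = 0.159920; p₂ = R(70)/R(60) = 719/2575 = 0.279223.
P(at least one) = 1 − (1−p₁)(1−p₂) = 1 − 0.840080 × 0.720777 = 0.394490.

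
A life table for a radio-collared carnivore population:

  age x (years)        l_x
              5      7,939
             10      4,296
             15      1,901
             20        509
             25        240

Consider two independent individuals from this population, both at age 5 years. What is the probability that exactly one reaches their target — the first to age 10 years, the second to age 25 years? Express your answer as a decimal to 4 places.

0.5386

p₁ = l_10/l_5 = 4,296/7,939 = 0.541126; p₂ = l_25/l_5 = 240/7,939 = 0.030231.
P(exactly one) = p₁(1−p₂) + (1−p₁)p₂ = 0.524767 + 0.013872 = 0.538639.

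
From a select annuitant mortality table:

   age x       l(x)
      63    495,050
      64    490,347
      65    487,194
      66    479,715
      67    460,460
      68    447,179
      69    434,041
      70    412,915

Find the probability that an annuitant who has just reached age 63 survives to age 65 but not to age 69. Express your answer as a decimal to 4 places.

This is the probability of reaching 65 but not 69, conditional on being alive at 63: (l(65) − l(69)) / l(63).
= (487,194 − 434,041) / 495,050 = 53,153 / 495,050 = 0.107369.

0.1074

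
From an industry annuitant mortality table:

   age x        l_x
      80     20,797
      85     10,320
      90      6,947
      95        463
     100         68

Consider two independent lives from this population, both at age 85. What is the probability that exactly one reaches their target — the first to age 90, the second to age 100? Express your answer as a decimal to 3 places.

0.671

p₁ = l_90/l_85 = 6,947/10,320 = 0.673159; p₂ = l_100/l_85 = 68/10,320 = 0.006589.
P(exactly one) = p₁(1−p₂) + (1−p₁)p₂ = 0.668724 + 0.002154 = 0.670877.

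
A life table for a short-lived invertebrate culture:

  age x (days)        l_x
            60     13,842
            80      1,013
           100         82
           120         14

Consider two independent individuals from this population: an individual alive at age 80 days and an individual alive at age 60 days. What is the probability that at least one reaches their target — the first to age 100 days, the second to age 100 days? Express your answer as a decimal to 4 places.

0.0864

p₁ = l_100/l_80 = 82/1,013 = 0.080948; p₂ = l_100/l_60 = 82/13,842 = 0.005924.
P(at least one) = 1 − (1−p₁)(1−p₂) = 1 − 0.919052 × 0.994076 = 0.086392.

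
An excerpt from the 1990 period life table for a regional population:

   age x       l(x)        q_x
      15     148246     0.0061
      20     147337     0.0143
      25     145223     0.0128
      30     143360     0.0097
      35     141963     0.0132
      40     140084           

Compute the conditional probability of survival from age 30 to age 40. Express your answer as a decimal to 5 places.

0.97715

The conditional survival probability is l(40)/l(30) = 140084/143360 = 0.977148.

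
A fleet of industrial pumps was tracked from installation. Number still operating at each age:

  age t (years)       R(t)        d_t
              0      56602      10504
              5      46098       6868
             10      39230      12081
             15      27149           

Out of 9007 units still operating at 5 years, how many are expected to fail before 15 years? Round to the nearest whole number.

3702

The relevant probability is 1 − 27149/46098 = 0.411059.
Expected number = 9007 × 0.411059 = 3702.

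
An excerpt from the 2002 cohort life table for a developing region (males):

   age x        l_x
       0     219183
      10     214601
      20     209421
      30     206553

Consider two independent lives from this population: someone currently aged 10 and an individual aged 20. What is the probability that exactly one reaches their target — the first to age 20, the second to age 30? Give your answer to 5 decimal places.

p₁ = l_20/l_10 = 209421/214601 = 0.975862; p₂ = l_30/l_20 = 206553/209421 = 0.986305.
P(exactly one) = p₁(1−p₂) + (1−p₁)p₂ = 0.013364 + 0.023807 = 0.037172.

0.03717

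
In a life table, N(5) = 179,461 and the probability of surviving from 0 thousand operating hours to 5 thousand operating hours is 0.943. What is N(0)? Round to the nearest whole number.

N(0) = N(5) / p = 179,461 / 0.943 = 190309.

190309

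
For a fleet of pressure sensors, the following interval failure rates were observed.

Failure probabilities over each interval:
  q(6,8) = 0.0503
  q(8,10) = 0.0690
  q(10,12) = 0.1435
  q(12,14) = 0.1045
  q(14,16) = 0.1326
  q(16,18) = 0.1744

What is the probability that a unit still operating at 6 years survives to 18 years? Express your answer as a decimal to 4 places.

Chaining the interval survival probabilities: (1 − 0.0503) × (1 − 0.0690) × (1 − 0.1435) × (1 − 0.1045) × (1 − 0.1326) × (1 − 0.1744).
= 0.9497 × 0.9310 × 0.8565 × 0.8955 × 0.8674 × 0.8256 = 0.485644.

0.4856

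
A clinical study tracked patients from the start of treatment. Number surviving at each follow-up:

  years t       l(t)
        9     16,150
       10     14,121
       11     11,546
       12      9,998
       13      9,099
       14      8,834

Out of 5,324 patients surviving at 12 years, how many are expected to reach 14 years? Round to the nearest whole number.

4704

The relevant probability is 8,834/9,998 = 0.883577.
Expected number = 5,324 × 0.883577 = 4704.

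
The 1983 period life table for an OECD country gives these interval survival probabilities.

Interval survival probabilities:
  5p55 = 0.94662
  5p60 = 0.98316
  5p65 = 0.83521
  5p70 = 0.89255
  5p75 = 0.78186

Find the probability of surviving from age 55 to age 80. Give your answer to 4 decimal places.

The overall survival probability is 0.94662 × 0.98316 × 0.83521 × 0.89255 × 0.78186.
= 0.542447.

0.5424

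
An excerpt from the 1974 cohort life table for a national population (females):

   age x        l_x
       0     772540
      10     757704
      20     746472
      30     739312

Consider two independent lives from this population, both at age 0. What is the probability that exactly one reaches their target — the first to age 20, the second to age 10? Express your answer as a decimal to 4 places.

0.0517

p₁ = l_20/l_0 = 746472/772540 = 0.966257; p₂ = l_10/l_0 = 757704/772540 = 0.980796.
P(exactly one) = p₁(1−p₂) + (1−p₁)p₂ = 0.018556 + 0.033095 = 0.051651.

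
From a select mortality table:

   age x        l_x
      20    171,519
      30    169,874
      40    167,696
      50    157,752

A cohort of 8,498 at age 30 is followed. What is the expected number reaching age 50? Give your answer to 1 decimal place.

7891.6

The relevant probability is 157,752/169,874 = 0.928641.
Expected number = 8,498 × 0.928641 = 7891.6.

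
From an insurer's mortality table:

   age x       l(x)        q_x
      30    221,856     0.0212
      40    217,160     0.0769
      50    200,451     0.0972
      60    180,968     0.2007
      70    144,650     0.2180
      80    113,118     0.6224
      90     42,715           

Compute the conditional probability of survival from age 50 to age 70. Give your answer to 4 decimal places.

The conditional survival probability is l(70)/l(50) = 144,650/200,451 = 0.721623.

0.7216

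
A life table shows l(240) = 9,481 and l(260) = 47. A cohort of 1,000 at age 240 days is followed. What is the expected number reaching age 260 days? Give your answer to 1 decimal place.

5.0

The relevant probability is 47/9,481 = 0.004957.
Expected number = 1,000 × 0.004957 = 5.0.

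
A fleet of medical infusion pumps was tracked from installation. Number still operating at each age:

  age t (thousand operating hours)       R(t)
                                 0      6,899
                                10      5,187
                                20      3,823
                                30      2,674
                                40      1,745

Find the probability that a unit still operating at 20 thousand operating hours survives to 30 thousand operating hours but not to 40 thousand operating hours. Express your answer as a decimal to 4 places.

0.2430

This is the probability of reaching 30 but not 40, conditional on being operational at 20: (R(30) − R(40)) / R(20).
= (2,674 − 1,745) / 3,823 = 929 / 3,823 = 0.243003.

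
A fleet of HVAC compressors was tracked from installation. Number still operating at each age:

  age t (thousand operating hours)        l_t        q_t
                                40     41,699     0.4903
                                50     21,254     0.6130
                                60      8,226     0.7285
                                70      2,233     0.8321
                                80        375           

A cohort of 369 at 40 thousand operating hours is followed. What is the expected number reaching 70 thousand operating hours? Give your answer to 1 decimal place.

19.8

The relevant probability is 2,233/41,699 = 0.053550.
Expected number = 369 × 0.053550 = 19.8.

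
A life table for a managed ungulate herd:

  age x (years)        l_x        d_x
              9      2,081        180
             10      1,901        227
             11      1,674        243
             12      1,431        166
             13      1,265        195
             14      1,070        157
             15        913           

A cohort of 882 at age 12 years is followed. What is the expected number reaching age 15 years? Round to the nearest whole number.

The relevant probability is 913/1,431 = 0.638015.
Expected number = 882 × 0.638015 = 563.

563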